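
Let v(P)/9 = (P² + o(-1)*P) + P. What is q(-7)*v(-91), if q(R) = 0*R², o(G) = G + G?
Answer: 0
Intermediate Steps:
o(G) = 2*G
v(P) = -9*P + 9*P² (v(P) = 9*((P² + (2*(-1))*P) + P) = 9*((P² - 2*P) + P) = 9*(P² - P) = -9*P + 9*P²)
q(R) = 0
q(-7)*v(-91) = 0*(9*(-91)*(-1 - 91)) = 0*(9*(-91)*(-92)) = 0*75348 = 0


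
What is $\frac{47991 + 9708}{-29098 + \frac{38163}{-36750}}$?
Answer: $- \frac{706812750}{356463221} \approx -1.9828$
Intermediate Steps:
$\frac{47991 + 9708}{-29098 + \frac{38163}{-36750}} = \frac{57699}{-29098 + 38163 \left(- \frac{1}{36750}\right)} = \frac{57699}{-29098 - \frac{12721}{12250}} = \frac{57699}{- \frac{356463221}{12250}} = 57699 \left(- \frac{12250}{356463221}\right) = - \frac{706812750}{356463221}$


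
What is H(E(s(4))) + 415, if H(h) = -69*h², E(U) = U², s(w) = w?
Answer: -17249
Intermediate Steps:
H(E(s(4))) + 415 = -69*(4²)² + 415 = -69*16² + 415 = -69*256 + 415 = -17664 + 415 = -17249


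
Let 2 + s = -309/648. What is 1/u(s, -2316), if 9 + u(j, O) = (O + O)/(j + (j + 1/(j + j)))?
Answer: 297889/264955959 ≈ 0.0011243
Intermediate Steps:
s = -535/216 (s = -2 - 309/648 = -2 - 309*1/648 = -2 - 103/216 = -535/216 ≈ -2.4769)
u(j, O) = -9 + 2*O/(1/(2*j) + 2*j) (u(j, O) = -9 + (O + O)/(j + (j + 1/(j + j))) = -9 + (2*O)/(j + (j + 1/(2*j))) = -9 + (2*O)/(1/(2*j) + 2*j) = -9 + 2*O/(1/(2*j) + 2*j))
1/u(s, -2316) = 1/((-9 - 36*(-535/216)² + 4*(-2316)*(-535/216))/(1 + 4*(-535/216)²)) = 1/((-9 - 36*286225/46656 + 206510/9)/(1 + 4*(286225/46656))) = 1/((-9 - 286225/1296 + 206510/9)/(1 + 286225/11664)) = 1/((29439551/1296)/(297889/11664)) = 1/((11664/297889)*(29439551/1296)) = 1/(264955959/297889) = 297889/264955959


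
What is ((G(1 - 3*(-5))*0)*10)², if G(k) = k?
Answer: 0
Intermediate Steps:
((G(1 - 3*(-5))*0)*10)² = (((1 - 3*(-5))*0)*10)² = (((1 + 15)*0)*10)² = ((16*0)*10)² = (0*10)² = 0² = 0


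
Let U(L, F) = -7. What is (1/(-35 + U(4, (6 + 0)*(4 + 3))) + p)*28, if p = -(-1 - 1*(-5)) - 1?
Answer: -422/3 ≈ -140.67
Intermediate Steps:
p = -5 (p = -(-1 + 5) - 1 = -1*4 - 1 = -4 - 1 = -5)
(1/(-35 + U(4, (6 + 0)*(4 + 3))) + p)*28 = (1/(-35 - 7) - 5)*28 = (1/(-42) - 5)*28 = (-1/42 - 5)*28 = -211/42*28 = -422/3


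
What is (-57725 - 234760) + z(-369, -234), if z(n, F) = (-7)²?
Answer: -292436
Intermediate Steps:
z(n, F) = 49
(-57725 - 234760) + z(-369, -234) = (-57725 - 234760) + 49 = -292485 + 49 = -292436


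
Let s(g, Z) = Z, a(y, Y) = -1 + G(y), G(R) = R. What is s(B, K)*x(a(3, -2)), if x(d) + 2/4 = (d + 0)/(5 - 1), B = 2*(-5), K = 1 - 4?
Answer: 0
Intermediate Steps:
K = -3
a(y, Y) = -1 + y
B = -10
x(d) = -½ + d/4 (x(d) = -½ + (d + 0)/(5 - 1) = -½ + d/4)
s(B, K)*x(a(3, -2)) = -3*(-½ + (-1 + 3)/4) = -3*(-½ + (¼)*2) = -3*(-½ + ½) = -3*0 = 0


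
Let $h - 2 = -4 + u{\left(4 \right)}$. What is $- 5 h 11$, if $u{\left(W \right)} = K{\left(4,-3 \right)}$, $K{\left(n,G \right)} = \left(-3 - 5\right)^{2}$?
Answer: $-3410$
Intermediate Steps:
$K{\left(n,G \right)} = 64$ ($K{\left(n,G \right)} = \left(-8\right)^{2} = 64$)
$u{\left(W \right)} = 64$
$h = 62$ ($h = 2 + \left(-4 + 64\right) = 2 + 60 = 62$)
$- 5 h 11 = \left(-5\right) 62 \cdot 11 = \left(-310\right) 11 = -3410$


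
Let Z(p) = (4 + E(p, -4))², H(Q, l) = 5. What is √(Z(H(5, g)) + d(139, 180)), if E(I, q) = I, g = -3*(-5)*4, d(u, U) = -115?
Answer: I*√34 ≈ 5.8309*I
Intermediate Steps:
g = 60 (g = 15*4 = 60)
Z(p) = (4 + p)²
√(Z(H(5, g)) + d(139, 180)) = √((4 + 5)² - 115) = √(9² - 115) = √(81 - 115) = √(-34) = I*√34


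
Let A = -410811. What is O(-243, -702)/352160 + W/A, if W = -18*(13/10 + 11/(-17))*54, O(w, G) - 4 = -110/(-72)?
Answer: 248959751/159529325184 ≈ 0.0015606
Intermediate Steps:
O(w, G) = 199/36 (O(w, G) = 4 - 110/(-72) = 4 - 110*(-1/72) = 4 + 55/36 = 199/36)
W = -53946/85 (W = -18*(13*(⅒) + 11*(-1/17))*54 = -18*(13/10 - 11/17)*54 = -18*111/170*54 = -999/85*54 = -53946/85 ≈ -634.66)
O(-243, -702)/352160 + W/A = (199/36)/352160 - 53946/85/(-410811) = (199/36)*(1/352160) - 53946/85*(-1/410811) = 199/12677760 + 486/314585 = 248959751/159529325184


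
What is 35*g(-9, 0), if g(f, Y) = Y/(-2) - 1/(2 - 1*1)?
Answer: -35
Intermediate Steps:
g(f, Y) = -1 - Y/2 (g(f, Y) = Y*(-½) - 1/(2 - 1) = -Y/2 - 1/1 = -Y/2 - 1*1 = -Y/2 - 1 = -1 - Y/2)
35*g(-9, 0) = 35*(-1 - ½*0) = 35*(-1 + 0) = 35*(-1) = -35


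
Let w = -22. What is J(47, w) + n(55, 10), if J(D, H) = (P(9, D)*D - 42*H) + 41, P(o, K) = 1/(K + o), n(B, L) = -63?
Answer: 50559/56 ≈ 902.84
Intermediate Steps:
J(D, H) = 41 - 42*H + D/(9 + D) (J(D, H) = (D/(D + 9) - 42*H) + 41 = (D/(9 + D) - 42*H) + 41 = (-42*H + D/(9 + D)) + 41 = 41 - 42*H + D/(9 + D))
J(47, w) + n(55, 10) = (47 + (9 + 47)*(41 - 42*(-22)))/(9 + 47) - 63 = (47 + 56*(41 + 924))/56 - 63 = (47 + 56*965)/56 - 63 = (47 + 54040)/56 - 63 = (1/56)*54087 - 63 = 54087/56 - 63 = 50559/56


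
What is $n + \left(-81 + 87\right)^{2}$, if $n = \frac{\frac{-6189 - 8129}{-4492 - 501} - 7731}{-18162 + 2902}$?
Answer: $\frac{556308209}{15238636} \approx 36.506$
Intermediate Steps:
$n = \frac{7717313}{15238636}$ ($n = \frac{- \frac{14318}{-4492 + \left(-5618 + 5117\right)} - 7731}{-15260} = \left(- \frac{14318}{-4492 - 501} - 7731\right) \left(- \frac{1}{15260}\right) = \left(- \frac{14318}{-4993} - 7731\right) \left(- \frac{1}{15260}\right) = \left(\left(-14318\right) \left(- \frac{1}{4993}\right) - 7731\right) \left(- \frac{1}{15260}\right) = \left(\frac{14318}{4993} - 7731\right) \left(- \frac{1}{15260}\right) = \left(- \frac{38586565}{4993}\right) \left(- \frac{1}{15260}\right) = \frac{7717313}{15238636} \approx 0.50643$)
$n + \left(-81 + 87\right)^{2} = \frac{7717313}{15238636} + \left(-81 + 87\right)^{2} = \frac{7717313}{15238636} + 6^{2} = \frac{7717313}{15238636} + 36 = \frac{556308209}{15238636}$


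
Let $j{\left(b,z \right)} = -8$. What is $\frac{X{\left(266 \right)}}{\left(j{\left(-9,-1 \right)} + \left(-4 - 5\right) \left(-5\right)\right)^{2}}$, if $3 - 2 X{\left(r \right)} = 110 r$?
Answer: $- \frac{29257}{2738} \approx -10.686$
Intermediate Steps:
$X{\left(r \right)} = \frac{3}{2} - 55 r$ ($X{\left(r \right)} = \frac{3}{2} - \frac{110 r}{2} = \frac{3}{2} - 55 r$)
$\frac{X{\left(266 \right)}}{\left(j{\left(-9,-1 \right)} + \left(-4 - 5\right) \left(-5\right)\right)^{2}} = \frac{\frac{3}{2} - 14630}{\left(-8 + \left(-4 - 5\right) \left(-5\right)\right)^{2}} = \frac{\frac{3}{2} - 14630}{\left(-8 - -45\right)^{2}} = - \frac{29257}{2 \left(-8 + 45\right)^{2}} = - \frac{29257}{2 \cdot 37^{2}} = - \frac{29257}{2 \cdot 1369} = \left(- \frac{29257}{2}\right) \frac{1}{1369} = - \frac{29257}{2738}$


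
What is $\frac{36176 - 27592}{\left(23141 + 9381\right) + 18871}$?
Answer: $\frac{232}{1389} \approx 0.16703$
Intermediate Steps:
$\frac{36176 - 27592}{\left(23141 + 9381\right) + 18871} = \frac{8584}{32522 + 18871} = \frac{8584}{51393} = 8584 \cdot \frac{1}{51393} = \frac{232}{1389}$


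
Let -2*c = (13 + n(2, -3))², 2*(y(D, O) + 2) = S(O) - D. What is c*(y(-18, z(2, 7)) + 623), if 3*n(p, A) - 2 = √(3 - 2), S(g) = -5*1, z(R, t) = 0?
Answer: -61495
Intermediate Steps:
S(g) = -5
n(p, A) = 1 (n(p, A) = ⅔ + √(3 - 2)/3 = ⅔ + √1/3 = ⅔ + (⅓)*1 = ⅔ + ⅓ = 1)
y(D, O) = -9/2 - D/2 (y(D, O) = -2 + (-5 - D)/2 = -2 + (-5/2 - D/2) = -9/2 - D/2)
c = -98 (c = -(13 + 1)²/2 = -½*14² = -½*196 = -98)
c*(y(-18, z(2, 7)) + 623) = -98*((-9/2 - ½*(-18)) + 623) = -98*((-9/2 + 9) + 623) = -98*(9/2 + 623) = -98*1255/2 = -61495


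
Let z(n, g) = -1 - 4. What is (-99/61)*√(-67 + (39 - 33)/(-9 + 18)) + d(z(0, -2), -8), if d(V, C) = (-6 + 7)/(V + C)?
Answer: -1/13 - 33*I*√597/61 ≈ -0.076923 - 13.218*I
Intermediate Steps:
z(n, g) = -5
d(V, C) = 1/(C + V)
(-99/61)*√(-67 + (39 - 33)/(-9 + 18)) + d(z(0, -2), -8) = (-99/61)*√(-67 + (39 - 33)/(-9 + 18)) + 1/(-8 - 5) = (-99*1/61)*√(-67 + 6/9) + 1/(-13) = -99*√(-67 + 6*(⅑))/61 - 1/13 = -99*√(-67 + ⅔)/61 - 1/13 = -33*I*√597/61 - 1/13 = -1/13 - 33*I*√597/61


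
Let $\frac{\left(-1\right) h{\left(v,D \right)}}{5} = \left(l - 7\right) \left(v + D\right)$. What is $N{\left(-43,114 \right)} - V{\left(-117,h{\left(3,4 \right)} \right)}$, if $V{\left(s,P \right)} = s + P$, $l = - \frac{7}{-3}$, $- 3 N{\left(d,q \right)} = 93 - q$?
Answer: $- \frac{118}{3} \approx -39.333$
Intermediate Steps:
$N{\left(d,q \right)} = -31 + \frac{q}{3}$ ($N{\left(d,q \right)} = - \frac{93 - q}{3} = -31 + \frac{q}{3}$)
$l = \frac{7}{3}$ ($l = \left(-7\right) \left(- \frac{1}{3}\right) = \frac{7}{3} \approx 2.3333$)
$h{\left(v,D \right)} = \frac{70 D}{3} + \frac{70 v}{3}$ ($h{\left(v,D \right)} = - 5 \left(\frac{7}{3} - 7\right) \left(v + D\right) = - 5 \left(- \frac{14 \left(D + v\right)}{3}\right) = - 5 \left(- \frac{14 D}{3} - \frac{14 v}{3}\right) = \frac{70 D}{3} + \frac{70 v}{3}$)
$V{\left(s,P \right)} = P + s$
$N{\left(-43,114 \right)} - V{\left(-117,h{\left(3,4 \right)} \right)} = \left(-31 + \frac{1}{3} \cdot 114\right) - \left(\left(\frac{70}{3} \cdot 4 + \frac{70}{3} \cdot 3\right) - 117\right) = \left(-31 + 38\right) - \left(\left(\frac{280}{3} + 70\right) - 117\right) = 7 - \left(\frac{490}{3} - 117\right) = 7 - \frac{139}{3} = - \frac{118}{3}$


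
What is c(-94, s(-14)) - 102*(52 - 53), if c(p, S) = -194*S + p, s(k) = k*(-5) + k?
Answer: -10856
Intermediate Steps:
s(k) = -4*k (s(k) = -5*k + k = -4*k)
c(p, S) = p - 194*S
c(-94, s(-14)) - 102*(52 - 53) = (-94 - (-776)*(-14)) - 102*(52 - 53) = (-94 - 194*56) - 102*(-1) = (-94 - 10864) + 102 = -10958 + 102 = -10856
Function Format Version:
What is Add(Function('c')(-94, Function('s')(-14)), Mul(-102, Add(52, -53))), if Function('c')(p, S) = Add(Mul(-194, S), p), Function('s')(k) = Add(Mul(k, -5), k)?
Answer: -10856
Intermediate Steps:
Function('s')(k) = Mul(-4, k) (Function('s')(k) = Add(Mul(-5, k), k) = Mul(-4, k))
Function('c')(p, S) = Add(p, Mul(-194, S))
Add(Function('c')(-94, Function('s')(-14)), Mul(-102, Add(52, -53))) = Add(Add(-94, Mul(-194, Mul(-4, -14))), Mul(-102, Add(52, -53))) = Add(Add(-94, Mul(-194, 56)), Mul(-102, -1)) = Add(Add(-94, -10864), 102) = Add(-10958, 102) = -10856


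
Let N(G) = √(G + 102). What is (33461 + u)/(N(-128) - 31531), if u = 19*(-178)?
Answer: -135488707/142029141 - 4297*I*√26/142029141 ≈ -0.95395 - 0.00015427*I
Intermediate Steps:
N(G) = √(102 + G)
u = -3382
(33461 + u)/(N(-128) - 31531) = (33461 - 3382)/(√(102 - 128) - 31531) = 30079/(√(-26) - 31531) = 30079/(I*√26 - 31531) = 30079/(-31531 + I*√26)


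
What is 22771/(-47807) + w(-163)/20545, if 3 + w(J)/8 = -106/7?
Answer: -3323383277/6875363705 ≈ -0.48338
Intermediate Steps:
w(J) = -1016/7 (w(J) = -24 + 8*(-106/7) = -24 - 848/7 = -1016/7)
22771/(-47807) + w(-163)/20545 = 22771/(-47807) - 1016/7/20545 = 22771*(-1/47807) - 1016/7*1/20545 = -22771/47807 - 1016/143815 = -3323383277/6875363705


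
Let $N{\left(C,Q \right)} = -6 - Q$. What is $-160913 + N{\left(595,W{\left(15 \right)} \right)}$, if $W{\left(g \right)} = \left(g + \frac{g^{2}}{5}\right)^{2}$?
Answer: $-164519$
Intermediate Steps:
$W{\left(g \right)} = \left(g + \frac{g^{2}}{5}\right)^{2}$ ($W{\left(g \right)} = \left(g + g^{2} \cdot \frac{1}{5}\right)^{2} = \left(g + \frac{g^{2}}{5}\right)^{2}$)
$-160913 + N{\left(595,W{\left(15 \right)} \right)} = -160913 - \left(6 + \frac{15^{2} \left(5 + 15\right)^{2}}{25}\right) = -160913 - \left(6 + \frac{1}{25} \cdot 225 \cdot 20^{2}\right) = -160913 - \left(6 + \frac{1}{25} \cdot 225 \cdot 400\right) = -160913 - 3606 = -164519$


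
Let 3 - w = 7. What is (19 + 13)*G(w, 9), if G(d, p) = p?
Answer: 288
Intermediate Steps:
w = -4 (w = 3 - 1*7 = 3 - 7 = -4)
(19 + 13)*G(w, 9) = (19 + 13)*9 = 32*9 = 288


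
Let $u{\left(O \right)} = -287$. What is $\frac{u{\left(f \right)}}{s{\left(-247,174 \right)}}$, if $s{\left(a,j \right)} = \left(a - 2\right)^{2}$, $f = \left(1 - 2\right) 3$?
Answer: $- \frac{287}{62001} \approx -0.004629$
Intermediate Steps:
$f = -3$ ($f = \left(-1\right) 3 = -3$)
$s{\left(a,j \right)} = \left(-2 + a\right)^{2}$
$\frac{u{\left(f \right)}}{s{\left(-247,174 \right)}} = - \frac{287}{\left(-2 - 247\right)^{2}} = - \frac{287}{\left(-249\right)^{2}} = - \frac{287}{62001}$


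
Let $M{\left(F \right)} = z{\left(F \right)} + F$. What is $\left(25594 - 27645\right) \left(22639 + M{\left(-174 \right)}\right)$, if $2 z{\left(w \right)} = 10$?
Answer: $-46085970$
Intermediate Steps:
$z{\left(w \right)} = 5$ ($z{\left(w \right)} = \frac{1}{2} \cdot 10 = 5$)
$M{\left(F \right)} = 5 + F$
$\left(25594 - 27645\right) \left(22639 + M{\left(-174 \right)}\right) = \left(25594 - 27645\right) \left(22639 + \left(5 - 174\right)\right) = - 2051 \left(22639 - 169\right) = \left(-2051\right) 22470 = -46085970$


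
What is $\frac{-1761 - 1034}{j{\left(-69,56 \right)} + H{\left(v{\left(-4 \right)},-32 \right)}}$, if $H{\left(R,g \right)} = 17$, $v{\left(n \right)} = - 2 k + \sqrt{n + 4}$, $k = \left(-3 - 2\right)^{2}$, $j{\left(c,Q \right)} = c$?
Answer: $\frac{215}{4} \approx 53.75$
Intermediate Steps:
$k = 25$ ($k = \left(-5\right)^{2} = 25$)
$v{\left(n \right)} = -50 + \sqrt{4 + n}$ ($v{\left(n \right)} = \left(-2\right) 25 + \sqrt{n + 4} = -50 + \sqrt{4 + n}$)
$\frac{-1761 - 1034}{j{\left(-69,56 \right)} + H{\left(v{\left(-4 \right)},-32 \right)}} = \frac{-1761 - 1034}{-69 + 17} = - \frac{2795}{-52} = \left(-2795\right) \left(- \frac{1}{52}\right) = \frac{215}{4}$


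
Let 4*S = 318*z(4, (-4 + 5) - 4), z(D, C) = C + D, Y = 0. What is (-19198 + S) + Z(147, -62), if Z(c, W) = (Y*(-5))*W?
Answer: -38237/2 ≈ -19119.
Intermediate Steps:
S = 159/2 (S = (318*(((-4 + 5) - 4) + 4))/4 = (318*((1 - 4) + 4))/4 = (318*(-3 + 4))/4 = (318*1)/4 = (¼)*318 = 159/2 ≈ 79.500)
Z(c, W) = 0 (Z(c, W) = (0*(-5))*W = 0*W = 0)
(-19198 + S) + Z(147, -62) = (-19198 + 159/2) + 0 = -38237/2 + 0 = -38237/2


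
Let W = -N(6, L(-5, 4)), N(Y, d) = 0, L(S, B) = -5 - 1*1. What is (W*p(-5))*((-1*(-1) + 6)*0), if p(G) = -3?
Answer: 0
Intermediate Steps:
L(S, B) = -6 (L(S, B) = -5 - 1 = -6)
W = 0 (W = -1*0 = 0)
(W*p(-5))*((-1*(-1) + 6)*0) = (0*(-3))*((-1*(-1) + 6)*0) = 0*((1 + 6)*0) = 0*(7*0) = 0*0 = 0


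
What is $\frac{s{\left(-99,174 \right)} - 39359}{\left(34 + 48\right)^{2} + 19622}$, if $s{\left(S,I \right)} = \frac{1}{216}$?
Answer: $- \frac{8501543}{5690736} \approx -1.4939$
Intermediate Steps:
$s{\left(S,I \right)} = \frac{1}{216}$
$\frac{s{\left(-99,174 \right)} - 39359}{\left(34 + 48\right)^{2} + 19622} = \frac{\frac{1}{216} - 39359}{\left(34 + 48\right)^{2} + 19622} = - \frac{8501543}{216 \left(82^{2} + 19622\right)} = - \frac{8501543}{216 \left(6724 + 19622\right)} = - \frac{8501543}{216 \cdot 26346} = \left(- \frac{8501543}{216}\right) \frac{1}{26346} = - \frac{8501543}{5690736}$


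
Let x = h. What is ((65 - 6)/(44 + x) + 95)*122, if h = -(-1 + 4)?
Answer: 482388/41 ≈ 11766.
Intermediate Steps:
h = -3 (h = -1*3 = -3)
x = -3
((65 - 6)/(44 + x) + 95)*122 = ((65 - 6)/(44 - 3) + 95)*122 = (59/41 + 95)*122 = (3954/41)*122 = 482388/41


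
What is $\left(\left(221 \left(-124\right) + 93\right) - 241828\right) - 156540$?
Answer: $-425679$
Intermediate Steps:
$\left(\left(221 \left(-124\right) + 93\right) - 241828\right) - 156540 = \left(\left(-27404 + 93\right) - 241828\right) - 156540 = \left(-27311 - 241828\right) - 156540 = -269139 - 156540 = -425679$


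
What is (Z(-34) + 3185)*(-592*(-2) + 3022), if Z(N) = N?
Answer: 13253106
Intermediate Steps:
(Z(-34) + 3185)*(-592*(-2) + 3022) = (-34 + 3185)*(-592*(-2) + 3022) = 3151*(1184 + 3022) = 3151*4206 = 13253106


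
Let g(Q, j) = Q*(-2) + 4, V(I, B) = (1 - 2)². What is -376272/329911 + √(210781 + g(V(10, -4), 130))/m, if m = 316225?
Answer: -376272/329911 + √210783/316225 ≈ -1.1391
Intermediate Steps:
V(I, B) = 1 (V(I, B) = (-1)² = 1)
g(Q, j) = 4 - 2*Q (g(Q, j) = -2*Q + 4 = 4 - 2*Q)
-376272/329911 + √(210781 + g(V(10, -4), 130))/m = -376272/329911 + √(210781 + (4 - 2*1))/316225 = -376272*1/329911 + √(210781 + (4 - 2))*(1/316225) = -376272/329911 + √(210781 + 2)*(1/316225) = -376272/329911 + √210783*(1/316225) = -376272/329911 + √210783/316225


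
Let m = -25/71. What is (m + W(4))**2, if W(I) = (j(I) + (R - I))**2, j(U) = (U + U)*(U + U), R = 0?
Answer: 65318580625/5041 ≈ 1.2957e+7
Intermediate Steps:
m = -25/71 (m = -25*1/71 = -25/71 ≈ -0.35211)
j(U) = 4*U**2 (j(U) = (2*U)*(2*U) = 4*U**2)
W(I) = (-I + 4*I**2)**2 (W(I) = (4*I**2 + (0 - I))**2 = (4*I**2 - I)**2 = (-I + 4*I**2)**2)
(m + W(4))**2 = (-25/71 + 4**2*(-1 + 4*4)**2)**2 = (-25/71 + 16*(-1 + 16)**2)**2 = (-25/71 + 16*15**2)**2 = (-25/71 + 16*225)**2 = (-25/71 + 3600)**2 = (255575/71)**2 = 65318580625/5041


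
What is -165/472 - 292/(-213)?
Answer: 102679/100536 ≈ 1.0213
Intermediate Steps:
-165/472 - 292/(-213) = -165*1/472 - 292*(-1/213) = -165/472 + 292/213 = 102679/100536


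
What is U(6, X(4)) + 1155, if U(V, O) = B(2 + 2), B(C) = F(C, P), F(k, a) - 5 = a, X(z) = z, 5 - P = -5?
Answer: 1170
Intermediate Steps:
P = 10 (P = 5 - 1*(-5) = 5 + 5 = 10)
F(k, a) = 5 + a
B(C) = 15 (B(C) = 5 + 10 = 15)
U(V, O) = 15
U(6, X(4)) + 1155 = 15 + 1155 = 1170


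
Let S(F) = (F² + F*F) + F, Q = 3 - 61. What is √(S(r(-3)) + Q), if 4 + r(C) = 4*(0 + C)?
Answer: √438 ≈ 20.928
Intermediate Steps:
Q = -58
r(C) = -4 + 4*C (r(C) = -4 + 4*(0 + C) = -4 + 4*C)
S(F) = F + 2*F² (S(F) = (F² + F²) + F = 2*F² + F = F + 2*F²)
√(S(r(-3)) + Q) = √((-4 + 4*(-3))*(1 + 2*(-4 + 4*(-3))) - 58) = √((-4 - 12)*(1 + 2*(-4 - 12)) - 58) = √(-16*(1 + 2*(-16)) - 58) = √(-16*(1 - 32) - 58) = √(-16*(-31) - 58) = √(496 - 58) = √438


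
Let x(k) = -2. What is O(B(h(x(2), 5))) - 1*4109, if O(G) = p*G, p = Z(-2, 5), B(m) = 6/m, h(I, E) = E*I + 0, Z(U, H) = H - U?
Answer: -20566/5 ≈ -4113.2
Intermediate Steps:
h(I, E) = E*I
p = 7 (p = 5 - 1*(-2) = 5 + 2 = 7)
O(G) = 7*G
O(B(h(x(2), 5))) - 1*4109 = 7*(6/((5*(-2)))) - 1*4109 = 7*(6/(-10)) - 4109 = 7*(6*(-1/10)) - 4109 = 7*(-3/5) - 4109 = -21/5 - 4109 = -20566/5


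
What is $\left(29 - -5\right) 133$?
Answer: $4522$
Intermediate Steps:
$\left(29 - -5\right) 133 = \left(29 + 5\right) 133 = 34 \cdot 133 = 4522$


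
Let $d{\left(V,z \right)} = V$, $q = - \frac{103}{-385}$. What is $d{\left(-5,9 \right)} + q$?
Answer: $- \frac{1822}{385} \approx -4.7325$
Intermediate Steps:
$q = \frac{103}{385}$ ($q = \left(-103\right) \left(- \frac{1}{385}\right) = \frac{103}{385} \approx 0.26753$)
$d{\left(-5,9 \right)} + q = -5 + \frac{103}{385} = - \frac{1822}{385}$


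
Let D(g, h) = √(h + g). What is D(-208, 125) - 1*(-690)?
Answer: 690 + I*√83 ≈ 690.0 + 9.1104*I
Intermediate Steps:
D(g, h) = √(g + h)
D(-208, 125) - 1*(-690) = √(-208 + 125) - 1*(-690) = √(-83) + 690 = I*√83 + 690 = 690 + I*√83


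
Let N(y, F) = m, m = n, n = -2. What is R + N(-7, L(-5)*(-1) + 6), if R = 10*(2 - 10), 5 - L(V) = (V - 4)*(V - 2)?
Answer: -82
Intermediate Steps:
L(V) = 5 - (-4 + V)*(-2 + V) (L(V) = 5 - (V - 4)*(V - 2) = 5 - (-4 + V)*(-2 + V))
m = -2
N(y, F) = -2
R = -80 (R = 10*(-8) = -80)
R + N(-7, L(-5)*(-1) + 6) = -80 - 2 = -82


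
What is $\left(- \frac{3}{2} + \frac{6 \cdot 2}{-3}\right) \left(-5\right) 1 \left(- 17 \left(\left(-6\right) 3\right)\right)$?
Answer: $8415$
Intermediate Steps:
$\left(- \frac{3}{2} + \frac{6 \cdot 2}{-3}\right) \left(-5\right) 1 \left(- 17 \left(\left(-6\right) 3\right)\right) = \left(\left(-3\right) \frac{1}{2} + 12 \left(- \frac{1}{3}\right)\right) \left(-5\right) 1 \left(\left(-17\right) \left(-18\right)\right) = \left(- \frac{3}{2} - 4\right) \left(-5\right) 1 \cdot 306 = \left(- \frac{11}{2}\right) \left(-5\right) 1 \cdot 306 = \frac{55}{2} \cdot 1 \cdot 306 = \frac{55}{2} \cdot 306 = 8415$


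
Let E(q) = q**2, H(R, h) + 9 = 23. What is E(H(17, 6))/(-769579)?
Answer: -196/769579 ≈ -0.00025468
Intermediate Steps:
H(R, h) = 14 (H(R, h) = -9 + 23 = 14)
E(H(17, 6))/(-769579) = 14**2/(-769579) = 196*(-1/769579) = -196/769579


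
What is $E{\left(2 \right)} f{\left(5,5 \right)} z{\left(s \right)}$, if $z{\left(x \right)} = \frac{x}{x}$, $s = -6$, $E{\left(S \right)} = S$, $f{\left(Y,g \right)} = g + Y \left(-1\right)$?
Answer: $0$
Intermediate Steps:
$f{\left(Y,g \right)} = g - Y$
$z{\left(x \right)} = 1$
$E{\left(2 \right)} f{\left(5,5 \right)} z{\left(s \right)} = 2 \left(5 - 5\right) 1 = 2 \cdot 0 \cdot 1 = 0 \cdot 1 = 0$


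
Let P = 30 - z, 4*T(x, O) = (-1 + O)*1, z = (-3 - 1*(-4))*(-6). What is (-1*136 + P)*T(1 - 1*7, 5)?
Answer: -100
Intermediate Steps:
z = -6 (z = (-3 + 4)*(-6) = 1*(-6) = -6)
T(x, O) = -¼ + O/4 (T(x, O) = ((-1 + O)*1)/4 = (-1 + O)/4 = -¼ + O/4)
P = 36 (P = 30 - 1*(-6) = 30 + 6 = 36)
(-1*136 + P)*T(1 - 1*7, 5) = (-1*136 + 36)*(-¼ + (¼)*5) = (-136 + 36)*(-¼ + 5/4) = -100*1 = -100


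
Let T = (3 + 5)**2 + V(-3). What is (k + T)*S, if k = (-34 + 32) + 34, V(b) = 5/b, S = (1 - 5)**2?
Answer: 4528/3 ≈ 1509.3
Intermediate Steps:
S = 16 (S = (-4)**2 = 16)
T = 187/3 (T = (3 + 5)**2 + 5/(-3) = 8**2 + 5*(-1/3) = 64 - 5/3 = 187/3 ≈ 62.333)
k = 32 (k = -2 + 34 = 32)
(k + T)*S = (32 + 187/3)*16 = (283/3)*16 = 4528/3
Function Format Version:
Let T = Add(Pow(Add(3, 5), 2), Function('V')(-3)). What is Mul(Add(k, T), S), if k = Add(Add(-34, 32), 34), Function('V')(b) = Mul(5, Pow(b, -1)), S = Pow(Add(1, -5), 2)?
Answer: Rational(4528, 3) ≈ 1509.3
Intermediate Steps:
S = 16 (S = Pow(-4, 2) = 16)
T = Rational(187, 3) (T = Add(Pow(Add(3, 5), 2), Mul(5, Pow(-3, -1))) = Add(Pow(8, 2), Mul(5, Rational(-1, 3))) = Add(64, Rational(-5, 3)) = Rational(187, 3) ≈ 62.333)
k = 32 (k = Add(-2, 34) = 32)
Mul(Add(k, T), S) = Mul(Add(32, Rational(187, 3)), 16) = Mul(Rational(283, 3), 16) = Rational(4528, 3)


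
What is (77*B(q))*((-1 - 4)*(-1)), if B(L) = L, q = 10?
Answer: 3850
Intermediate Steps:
(77*B(q))*((-1 - 4)*(-1)) = (77*10)*((-1 - 4)*(-1)) = 770*(-5*(-1)) = 770*5 = 3850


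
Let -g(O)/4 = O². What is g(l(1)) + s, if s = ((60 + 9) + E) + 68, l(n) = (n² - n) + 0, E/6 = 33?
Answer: 335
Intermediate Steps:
E = 198 (E = 6*33 = 198)
l(n) = n² - n
g(O) = -4*O²
s = 335 (s = ((60 + 9) + 198) + 68 = (69 + 198) + 68 = 267 + 68 = 335)
g(l(1)) + s = -4*(-1 + 1)² + 335 = -4*(1*0)² + 335 = -4*0² + 335 = -4*0 + 335 = 0 + 335 = 335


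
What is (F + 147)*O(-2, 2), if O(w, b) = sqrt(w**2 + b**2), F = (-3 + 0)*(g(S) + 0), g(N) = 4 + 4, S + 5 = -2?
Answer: 246*sqrt(2) ≈ 347.90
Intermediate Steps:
S = -7 (S = -5 - 2 = -7)
g(N) = 8
F = -24 (F = (-3 + 0)*(8 + 0) = -3*8 = -24)
O(w, b) = sqrt(b**2 + w**2)
(F + 147)*O(-2, 2) = (-24 + 147)*sqrt(2**2 + (-2)**2) = 123*sqrt(4 + 4) = 123*sqrt(8) = 123*(2*sqrt(2)) = 246*sqrt(2)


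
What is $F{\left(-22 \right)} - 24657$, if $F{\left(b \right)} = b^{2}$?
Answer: $-24173$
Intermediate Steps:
$F{\left(-22 \right)} - 24657 = \left(-22\right)^{2} - 24657 = 484 - 24657 = -24173$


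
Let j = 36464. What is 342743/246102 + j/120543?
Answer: 16763044259/9888624462 ≈ 1.6952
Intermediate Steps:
342743/246102 + j/120543 = 342743/246102 + 36464/120543 = 16763044259/9888624462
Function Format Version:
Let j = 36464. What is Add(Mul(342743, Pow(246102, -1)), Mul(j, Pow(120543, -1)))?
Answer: Rational(16763044259, 9888624462) ≈ 1.6952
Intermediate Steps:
Add(Mul(342743, Pow(246102, -1)), Mul(j, Pow(120543, -1))) = Add(Mul(342743, Pow(246102, -1)), Mul(36464, Pow(120543, -1))) = Add(Mul(342743, Rational(1, 246102)), Mul(36464, Rational(1, 120543))) = Add(Rational(342743, 246102), Rational(36464, 120543)) = Rational(16763044259, 9888624462)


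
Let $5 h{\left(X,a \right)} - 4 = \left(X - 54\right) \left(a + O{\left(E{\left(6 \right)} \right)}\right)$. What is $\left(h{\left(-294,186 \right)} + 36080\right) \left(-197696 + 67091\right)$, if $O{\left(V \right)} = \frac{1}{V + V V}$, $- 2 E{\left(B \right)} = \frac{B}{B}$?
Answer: $-3057933228$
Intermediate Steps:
$E{\left(B \right)} = - \frac{1}{2}$ ($E{\left(B \right)} = - \frac{B \frac{1}{B}}{2} = \left(- \frac{1}{2}\right) 1 = - \frac{1}{2}$)
$O{\left(V \right)} = \frac{1}{V + V^{2}}$
$h{\left(X,a \right)} = \frac{4}{5} + \frac{\left(-54 + X\right) \left(-4 + a\right)}{5}$ ($h{\left(X,a \right)} = \frac{4}{5} + \frac{\left(X - 54\right) \left(a + \frac{1}{\left(- \frac{1}{2}\right) \left(1 - \frac{1}{2}\right)}\right)}{5} = \frac{4}{5} + \frac{\left(-54 + X\right) \left(a - 2 \frac{1}{\frac{1}{2}}\right)}{5} = \frac{4}{5} + \frac{\left(-54 + X\right) \left(a - 4\right)}{5} = \frac{4}{5} + \frac{\left(-54 + X\right) \left(-4 + a\right)}{5}$)
$\left(h{\left(-294,186 \right)} + 36080\right) \left(-197696 + 67091\right) = \left(\left(44 - \frac{10044}{5} - - \frac{1176}{5} + \frac{1}{5} \left(-294\right) 186\right) + 36080\right) \left(-197696 + 67091\right) = \left(\left(44 - \frac{10044}{5} + \frac{1176}{5} - \frac{54684}{5}\right) + 36080\right) \left(-130605\right) = \left(- \frac{63332}{5} + 36080\right) \left(-130605\right) = \frac{117068}{5} \left(-130605\right) = -3057933228$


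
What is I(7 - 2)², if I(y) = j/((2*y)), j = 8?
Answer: 16/25 ≈ 0.64000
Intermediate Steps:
I(y) = 4/y (I(y) = 8/((2*y)) = 8*(1/(2*y)) = 4/y)
I(7 - 2)² = (4/(7 - 2))² = (4/5)² = (4*(⅕))² = (⅘)² = 16/25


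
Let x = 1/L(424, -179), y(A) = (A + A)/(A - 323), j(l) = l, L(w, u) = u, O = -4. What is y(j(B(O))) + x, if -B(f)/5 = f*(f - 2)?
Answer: 42517/79297 ≈ 0.53617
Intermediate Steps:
B(f) = -5*f*(-2 + f) (B(f) = -5*f*(f - 2) = -5*f*(-2 + f))
y(A) = 2*A/(-323 + A) (y(A) = (2*A)/(-323 + A) = 2*A/(-323 + A))
x = -1/179 (x = 1/(-179) = -1/179 ≈ -0.0055866)
y(j(B(O))) + x = 2*(5*(-4)*(2 - 1*(-4)))/(-323 + 5*(-4)*(2 - 1*(-4))) - 1/179 = 2*(5*(-4)*(2 + 4))/(-323 + 5*(-4)*(2 + 4)) - 1/179 = 2*(5*(-4)*6)/(-323 + 5*(-4)*6) - 1/179 = 2*(-120)/(-323 - 120) - 1/179 = 2*(-120)/(-443) - 1/179 = 2*(-120)*(-1/443) - 1/179 = 240/443 - 1/179 = 42517/79297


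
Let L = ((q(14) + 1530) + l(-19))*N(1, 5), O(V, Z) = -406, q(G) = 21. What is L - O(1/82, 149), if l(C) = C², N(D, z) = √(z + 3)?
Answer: 406 + 3824*√2 ≈ 5814.0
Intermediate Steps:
N(D, z) = √(3 + z)
L = 3824*√2 (L = ((21 + 1530) + (-19)²)*√(3 + 5) = (1551 + 361)*√8 = 1912*(2*√2) = 3824*√2 ≈ 5408.0)
L - O(1/82, 149) = 3824*√2 - 1*(-406) = 3824*√2 + 406 = 406 + 3824*√2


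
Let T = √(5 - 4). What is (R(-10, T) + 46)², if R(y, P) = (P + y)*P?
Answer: 1369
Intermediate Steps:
T = 1 (T = √1 = 1)
R(y, P) = P*(P + y)
(R(-10, T) + 46)² = (1*(1 - 10) + 46)² = (1*(-9) + 46)² = (-9 + 46)² = 37² = 1369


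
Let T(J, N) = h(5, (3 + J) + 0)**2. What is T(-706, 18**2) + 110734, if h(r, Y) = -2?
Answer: 110738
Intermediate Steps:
T(J, N) = 4 (T(J, N) = (-2)**2 = 4)
T(-706, 18**2) + 110734 = 4 + 110734 = 110738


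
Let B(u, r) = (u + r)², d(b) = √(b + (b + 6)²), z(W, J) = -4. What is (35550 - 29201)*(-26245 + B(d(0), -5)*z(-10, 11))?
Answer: -166654901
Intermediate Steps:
d(b) = √(b + (6 + b)²)
B(u, r) = (r + u)²
(35550 - 29201)*(-26245 + B(d(0), -5)*z(-10, 11)) = (35550 - 29201)*(-26245 + (-5 + √(0 + (6 + 0)²))²*(-4)) = 6349*(-26245 + (-5 + √(0 + 6²))²*(-4)) = 6349*(-26245 + (-5 + √(0 + 36))²*(-4)) = 6349*(-26245 + (-5 + √36)²*(-4)) = 6349*(-26245 + (-5 + 6)²*(-4)) = 6349*(-26245 + 1²*(-4)) = 6349*(-26245 + 1*(-4)) = 6349*(-26245 - 4) = 6349*(-26249) = -166654901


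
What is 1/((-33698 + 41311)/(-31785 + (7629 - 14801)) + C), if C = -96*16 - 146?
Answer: -38957/65533287 ≈ -0.00059446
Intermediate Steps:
C = -1682 (C = -1536 - 146 = -1682)
1/((-33698 + 41311)/(-31785 + (7629 - 14801)) + C) = 1/((-33698 + 41311)/(-31785 + (7629 - 14801)) - 1682) = 1/(7613/(-31785 - 7172) - 1682) = 1/(7613/(-38957) - 1682) = 1/(7613*(-1/38957) - 1682) = 1/(-7613/38957 - 1682) = 1/(-65533287/38957) = -38957/65533287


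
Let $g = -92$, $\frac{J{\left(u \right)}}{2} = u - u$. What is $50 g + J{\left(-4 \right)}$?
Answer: $-4600$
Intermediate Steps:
$J{\left(u \right)} = 0$ ($J{\left(u \right)} = 2 \left(u - u\right) = 2 \cdot 0 = 0$)
$50 g + J{\left(-4 \right)} = 50 \left(-92\right) + 0 = -4600 + 0 = -4600$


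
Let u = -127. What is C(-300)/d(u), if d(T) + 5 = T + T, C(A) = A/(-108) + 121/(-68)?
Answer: -611/158508 ≈ -0.0038547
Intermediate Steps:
C(A) = -121/68 - A/108 (C(A) = A*(-1/108) + 121*(-1/68) = -A/108 - 121/68 = -121/68 - A/108)
d(T) = -5 + 2*T (d(T) = -5 + (T + T) = -5 + 2*T)
C(-300)/d(u) = (-121/68 - 1/108*(-300))/(-5 + 2*(-127)) = (-121/68 + 25/9)/(-5 - 254) = (611/612)/(-259) = (611/612)*(-1/259) = -611/158508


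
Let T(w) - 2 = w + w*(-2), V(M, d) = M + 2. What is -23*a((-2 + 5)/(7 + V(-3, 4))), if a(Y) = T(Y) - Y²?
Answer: -115/4 ≈ -28.750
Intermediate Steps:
V(M, d) = 2 + M
T(w) = 2 - w (T(w) = 2 + (w + w*(-2)) = 2 + (w - 2*w) = 2 - w)
a(Y) = 2 - Y - Y² (a(Y) = (2 - Y) - Y² = 2 - Y - Y²)
-23*a((-2 + 5)/(7 + V(-3, 4))) = -23*(2 - (-2 + 5)/(7 + (2 - 3)) - ((-2 + 5)/(7 + (2 - 3)))²) = -23*(2 - 3/(7 - 1) - (3/(7 - 1))²) = -23*(2 - 3/6 - (3/6)²) = -23*(2 - 3/6 - (3*(⅙))²) = -23*(2 - 1*½ - (½)²) = -23*(2 - ½ - 1*¼) = -23*(2 - ½ - ¼) = -23*5/4 = -115/4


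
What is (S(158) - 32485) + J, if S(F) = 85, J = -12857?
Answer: -45257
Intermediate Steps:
(S(158) - 32485) + J = (85 - 32485) - 12857 = -32400 - 12857 = -45257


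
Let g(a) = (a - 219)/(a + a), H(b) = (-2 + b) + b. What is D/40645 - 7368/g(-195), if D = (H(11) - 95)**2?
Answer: -1297687685/186967 ≈ -6940.7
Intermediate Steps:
H(b) = -2 + 2*b
g(a) = (-219 + a)/(2*a) (g(a) = (-219 + a)/((2*a)) = (-219 + a)*(1/(2*a)) = (-219 + a)/(2*a))
D = 5625 (D = ((-2 + 2*11) - 95)**2 = ((-2 + 22) - 95)**2 = (20 - 95)**2 = (-75)**2 = 5625)
D/40645 - 7368/g(-195) = 5625/40645 - 7368*(-390/(-219 - 195)) = 5625*(1/40645) - 7368/((1/2)*(-1/195)*(-414)) = 1125/8129 - 7368/69/65 = 1125/8129 - 7368*65/69 = 1125/8129 - 159640/23 = -1297687685/186967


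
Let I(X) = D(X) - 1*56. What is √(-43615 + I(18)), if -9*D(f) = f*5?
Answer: 209*I ≈ 209.0*I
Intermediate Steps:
D(f) = -5*f/9 (D(f) = -f*5/9 = -5*f/9)
I(X) = -56 - 5*X/9 (I(X) = -5*X/9 - 1*56 = -5*X/9 - 56 = -56 - 5*X/9)
√(-43615 + I(18)) = √(-43615 + (-56 - 5/9*18)) = √(-43615 + (-56 - 10)) = √(-43615 - 66) = √(-43681) = 209*I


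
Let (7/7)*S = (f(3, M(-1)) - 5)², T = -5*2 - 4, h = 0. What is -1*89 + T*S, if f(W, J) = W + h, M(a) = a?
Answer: -145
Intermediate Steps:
f(W, J) = W (f(W, J) = W + 0 = W)
T = -14 (T = -10 - 4 = -14)
S = 4 (S = (3 - 5)² = (-2)² = 4)
-1*89 + T*S = -1*89 - 14*4 = -89 - 56 = -145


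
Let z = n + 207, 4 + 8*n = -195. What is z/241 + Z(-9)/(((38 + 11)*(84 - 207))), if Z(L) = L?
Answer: 2932897/3873352 ≈ 0.75720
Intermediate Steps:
n = -199/8 (n = -1/2 + (1/8)*(-195) = -1/2 - 195/8 = -199/8 ≈ -24.875)
z = 1457/8 (z = -199/8 + 207 = 1457/8 ≈ 182.13)
z/241 + Z(-9)/(((38 + 11)*(84 - 207))) = (1457/8)/241 - 9*1/((38 + 11)*(84 - 207)) = (1457/8)*(1/241) - 9/(49*(-123)) = 1457/1928 - 9/(-6027) = 1457/1928 - 9*(-1/6027) = 1457/1928 + 3/2009 = 2932897/3873352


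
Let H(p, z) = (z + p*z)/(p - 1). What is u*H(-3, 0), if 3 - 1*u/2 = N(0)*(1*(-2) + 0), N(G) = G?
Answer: 0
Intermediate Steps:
H(p, z) = (z + p*z)/(-1 + p)
u = 6 (u = 6 - 0*(1*(-2) + 0) = 6 - 0*(-2 + 0) = 6 - 0*(-2) = 6 - 2*0 = 6 + 0 = 6)
u*H(-3, 0) = 6*(0*(1 - 3)/(-1 - 3)) = 6*(0*(-2)/(-4)) = 6*(0*(-¼)*(-2)) = 6*0 = 0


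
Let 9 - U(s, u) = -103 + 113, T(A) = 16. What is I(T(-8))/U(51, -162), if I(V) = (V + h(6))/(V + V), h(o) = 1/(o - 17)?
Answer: -175/352 ≈ -0.49716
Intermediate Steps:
h(o) = 1/(-17 + o)
U(s, u) = -1 (U(s, u) = 9 - (-103 + 113) = 9 - 1*10 = 9 - 10 = -1)
I(V) = (-1/11 + V)/(2*V) (I(V) = (V + 1/(-17 + 6))/(V + V) = (V + 1/(-11))/((2*V)) = (V - 1/11)*(1/(2*V)) = (-1/11 + V)*(1/(2*V)) = (-1/11 + V)/(2*V))
I(T(-8))/U(51, -162) = ((1/22)*(-1 + 11*16)/16)/(-1) = ((1/22)*(1/16)*(-1 + 176))*(-1) = ((1/22)*(1/16)*175)*(-1) = (175/352)*(-1) = -175/352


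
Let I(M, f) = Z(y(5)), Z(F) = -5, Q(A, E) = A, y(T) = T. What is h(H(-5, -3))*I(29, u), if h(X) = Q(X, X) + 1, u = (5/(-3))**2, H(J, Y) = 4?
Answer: -25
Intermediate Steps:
u = 25/9 (u = (5*(-1/3))**2 = (-5/3)**2 = 25/9 ≈ 2.7778)
h(X) = 1 + X (h(X) = X + 1 = 1 + X)
I(M, f) = -5
h(H(-5, -3))*I(29, u) = (1 + 4)*(-5) = 5*(-5) = -25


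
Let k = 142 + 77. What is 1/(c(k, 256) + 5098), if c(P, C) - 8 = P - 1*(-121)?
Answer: 1/5446 ≈ 0.00018362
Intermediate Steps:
k = 219
c(P, C) = 129 + P (c(P, C) = 8 + (P - 1*(-121)) = 8 + (P + 121) = 8 + (121 + P) = 129 + P)
1/(c(k, 256) + 5098) = 1/((129 + 219) + 5098) = 1/(348 + 5098) = 1/5446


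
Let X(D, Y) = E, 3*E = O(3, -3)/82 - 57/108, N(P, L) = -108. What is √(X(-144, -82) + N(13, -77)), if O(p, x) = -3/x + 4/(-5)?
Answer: I*√1472923155/3690 ≈ 10.401*I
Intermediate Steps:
O(p, x) = -⅘ - 3/x (O(p, x) = -3/x + 4*(-⅕) = -3/x - ⅘ = -⅘ - 3/x)
E = -3877/22140 (E = ((-⅘ - 3/(-3))/82 - 57/108)/3 = ((-⅘ - 3*(-⅓))*(1/82) - 57*1/108)/3 = ((-⅘ + 1)*(1/82) - 19/36)/3 = ((⅕)*(1/82) - 19/36)/3 = (1/410 - 19/36)/3 = (⅓)*(-3877/7380) = -3877/22140 ≈ -0.17511)
X(D, Y) = -3877/22140
√(X(-144, -82) + N(13, -77)) = √(-3877/22140 - 108) = √(-2394997/22140) = I*√1472923155/3690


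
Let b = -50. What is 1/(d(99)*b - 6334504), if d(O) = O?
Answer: -1/6339454 ≈ -1.5774e-7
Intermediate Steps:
1/(d(99)*b - 6334504) = 1/(99*(-50) - 6334504) = 1/(-4950 - 6334504) = 1/(-6339454) = -1/6339454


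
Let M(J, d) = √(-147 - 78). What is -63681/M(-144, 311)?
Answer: 21227*I/5 ≈ 4245.4*I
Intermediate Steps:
M(J, d) = 15*I (M(J, d) = √(-225) = 15*I)
-63681/M(-144, 311) = -63681*(-I/15) = -(-21227)*I/5 = 21227*I/5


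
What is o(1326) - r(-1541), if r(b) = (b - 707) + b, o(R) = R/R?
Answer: 3790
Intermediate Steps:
o(R) = 1
r(b) = -707 + 2*b (r(b) = (-707 + b) + b = -707 + 2*b)
o(1326) - r(-1541) = 1 - (-707 + 2*(-1541)) = 1 - (-707 - 3082) = 1 - 1*(-3789) = 1 + 3789 = 3790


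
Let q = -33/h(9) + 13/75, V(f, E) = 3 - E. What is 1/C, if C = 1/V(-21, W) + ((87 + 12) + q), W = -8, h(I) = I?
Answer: 825/78868 ≈ 0.010461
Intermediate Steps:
q = -262/75 (q = -33/9 + 13/75 = -33*⅑ + 13*(1/75) = -11/3 + 13/75 = -262/75 ≈ -3.4933)
C = 78868/825 (C = 1/(3 - 1*(-8)) + ((87 + 12) - 262/75) = 1/(3 + 8) + (99 - 262/75) = 1/11 + 7163/75 = 78868/825 ≈ 95.598)
1/C = 1/(78868/825) = 825/78868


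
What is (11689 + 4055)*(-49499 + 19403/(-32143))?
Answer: -25049739325440/32143 ≈ -7.7932e+8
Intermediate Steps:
(11689 + 4055)*(-49499 + 19403/(-32143)) = 15744*(-49499 + 19403*(-1/32143)) = 15744*(-49499 - 19403/32143) = 15744*(-1591065760/32143) = -25049739325440/32143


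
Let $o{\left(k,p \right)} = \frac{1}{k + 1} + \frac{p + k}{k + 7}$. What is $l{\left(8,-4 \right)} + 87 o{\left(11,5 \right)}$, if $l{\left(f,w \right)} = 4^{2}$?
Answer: $\frac{1207}{12} \approx 100.58$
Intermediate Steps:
$l{\left(f,w \right)} = 16$
$o{\left(k,p \right)} = \frac{1}{1 + k} + \frac{k + p}{7 + k}$
$l{\left(8,-4 \right)} + 87 o{\left(11,5 \right)} = 16 + 87 \frac{7 + 5 + 11^{2} + 2 \cdot 11 + 11 \cdot 5}{7 + 11^{2} + 8 \cdot 11} = 16 + 87 \frac{7 + 5 + 121 + 22 + 55}{7 + 121 + 88} = 16 + 87 \cdot \frac{1}{216} \cdot 210 = 16 + 87 \cdot \frac{35}{36} = 16 + \frac{1015}{12} = \frac{1207}{12}$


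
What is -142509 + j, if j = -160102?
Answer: -302611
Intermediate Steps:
-142509 + j = -142509 - 160102 = -302611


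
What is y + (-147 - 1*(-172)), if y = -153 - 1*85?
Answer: -213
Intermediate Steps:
y = -238 (y = -153 - 85 = -238)
y + (-147 - 1*(-172)) = -238 + (-147 - 1*(-172)) = -238 + (-147 + 172) = -238 + 25 = -213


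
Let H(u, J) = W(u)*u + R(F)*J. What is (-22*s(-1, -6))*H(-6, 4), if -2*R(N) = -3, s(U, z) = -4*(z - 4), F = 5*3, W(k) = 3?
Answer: 10560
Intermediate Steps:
F = 15
s(U, z) = 16 - 4*z (s(U, z) = -4*(-4 + z) = 16 - 4*z)
R(N) = 3/2 (R(N) = -½*(-3) = 3/2)
H(u, J) = 3*u + 3*J/2
(-22*s(-1, -6))*H(-6, 4) = (-22*(16 - 4*(-6)))*(3*(-6) + (3/2)*4) = (-22*(16 + 24))*(-18 + 6) = -22*40*(-12) = -880*(-12) = 10560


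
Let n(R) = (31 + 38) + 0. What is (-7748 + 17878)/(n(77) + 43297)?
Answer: 5065/21683 ≈ 0.23359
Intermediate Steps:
n(R) = 69 (n(R) = 69 + 0 = 69)
(-7748 + 17878)/(n(77) + 43297) = (-7748 + 17878)/(69 + 43297) = 10130/43366 = 10130*(1/43366) = 5065/21683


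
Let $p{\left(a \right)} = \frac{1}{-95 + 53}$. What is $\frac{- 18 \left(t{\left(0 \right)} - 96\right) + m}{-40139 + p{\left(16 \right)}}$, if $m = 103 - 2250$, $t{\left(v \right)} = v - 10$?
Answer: $\frac{10038}{1685839} \approx 0.0059543$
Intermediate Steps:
$t{\left(v \right)} = -10 + v$
$m = -2147$ ($m = 103 - 2250 = -2147$)
$p{\left(a \right)} = - \frac{1}{42}$ ($p{\left(a \right)} = \frac{1}{-42} = - \frac{1}{42}$)
$\frac{- 18 \left(t{\left(0 \right)} - 96\right) + m}{-40139 + p{\left(16 \right)}} = \frac{- 18 \left(\left(-10 + 0\right) - 96\right) - 2147}{-40139 - \frac{1}{42}} = \frac{- 18 \left(-10 - 96\right) - 2147}{- \frac{1685839}{42}} = \left(\left(-18\right) \left(-106\right) - 2147\right) \left(- \frac{42}{1685839}\right) = \left(1908 - 2147\right) \left(- \frac{42}{1685839}\right) = \left(-239\right) \left(- \frac{42}{1685839}\right) = \frac{10038}{1685839}$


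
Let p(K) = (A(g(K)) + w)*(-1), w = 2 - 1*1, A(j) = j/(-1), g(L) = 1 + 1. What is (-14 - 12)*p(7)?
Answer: -26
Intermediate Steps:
g(L) = 2
A(j) = -j (A(j) = j*(-1) = -j)
w = 1 (w = 2 - 1 = 1)
p(K) = 1 (p(K) = (-1*2 + 1)*(-1) = (-2 + 1)*(-1) = -1*(-1) = 1)
(-14 - 12)*p(7) = (-14 - 12)*1 = -26*1 = -26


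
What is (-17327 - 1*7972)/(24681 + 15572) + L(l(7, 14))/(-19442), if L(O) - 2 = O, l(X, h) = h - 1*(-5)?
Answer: -492708471/782598826 ≈ -0.62958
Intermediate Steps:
l(X, h) = 5 + h (l(X, h) = h + 5 = 5 + h)
L(O) = 2 + O
(-17327 - 1*7972)/(24681 + 15572) + L(l(7, 14))/(-19442) = (-17327 - 1*7972)/(24681 + 15572) + (2 + (5 + 14))/(-19442) = (-17327 - 7972)/40253 + (2 + 19)*(-1/19442) = -25299*1/40253 + 21*(-1/19442) = -25299/40253 - 21/19442 = -492708471/782598826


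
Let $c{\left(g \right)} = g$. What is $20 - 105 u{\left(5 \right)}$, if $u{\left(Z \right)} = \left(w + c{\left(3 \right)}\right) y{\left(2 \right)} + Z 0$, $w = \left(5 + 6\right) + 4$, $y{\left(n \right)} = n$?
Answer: $-3760$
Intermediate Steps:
$w = 15$ ($w = 11 + 4 = 15$)
$u{\left(Z \right)} = 36$ ($u{\left(Z \right)} = \left(15 + 3\right) 2 + Z 0 = 18 \cdot 2 + 0 = 36 + 0 = 36$)
$20 - 105 u{\left(5 \right)} = 20 - 3780 = -3760$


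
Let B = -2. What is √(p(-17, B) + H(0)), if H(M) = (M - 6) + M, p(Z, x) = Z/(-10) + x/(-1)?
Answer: I*√230/10 ≈ 1.5166*I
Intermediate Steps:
p(Z, x) = -x - Z/10 (p(Z, x) = Z*(-⅒) + x*(-1) = -Z/10 - x = -x - Z/10)
H(M) = -6 + 2*M (H(M) = (-6 + M) + M = -6 + 2*M)
√(p(-17, B) + H(0)) = √((-1*(-2) - ⅒*(-17)) + (-6 + 2*0)) = √((2 + 17/10) + (-6 + 0)) = √(37/10 - 6) = √(-23/10) = I*√230/10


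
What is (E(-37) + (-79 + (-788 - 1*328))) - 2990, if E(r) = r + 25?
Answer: -4197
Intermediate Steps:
E(r) = 25 + r
(E(-37) + (-79 + (-788 - 1*328))) - 2990 = ((25 - 37) + (-79 + (-788 - 1*328))) - 2990 = (-12 + (-79 + (-788 - 328))) - 2990 = (-12 + (-79 - 1116)) - 2990 = (-12 - 1195) - 2990 = -1207 - 2990 = -4197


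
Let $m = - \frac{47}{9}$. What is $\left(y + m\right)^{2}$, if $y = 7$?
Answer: $\frac{256}{81} \approx 3.1605$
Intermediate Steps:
$m = - \frac{47}{9}$ ($m = \left(-47\right) \frac{1}{9} = - \frac{47}{9} \approx -5.2222$)
$\left(y + m\right)^{2} = \left(7 - \frac{47}{9}\right)^{2} = \left(\frac{16}{9}\right)^{2} = \frac{256}{81}$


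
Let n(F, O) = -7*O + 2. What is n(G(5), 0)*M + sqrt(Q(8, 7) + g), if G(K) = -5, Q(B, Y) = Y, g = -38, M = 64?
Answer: 128 + I*sqrt(31) ≈ 128.0 + 5.5678*I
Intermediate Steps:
n(F, O) = 2 - 7*O
n(G(5), 0)*M + sqrt(Q(8, 7) + g) = (2 - 7*0)*64 + sqrt(7 - 38) = (2 + 0)*64 + sqrt(-31) = 2*64 + I*sqrt(31) = 128 + I*sqrt(31)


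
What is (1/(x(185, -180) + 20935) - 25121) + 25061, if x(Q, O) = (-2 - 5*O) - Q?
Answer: -1298879/21648 ≈ -60.000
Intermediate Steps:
x(Q, O) = -2 - Q - 5*O
(1/(x(185, -180) + 20935) - 25121) + 25061 = (1/((-2 - 1*185 - 5*(-180)) + 20935) - 25121) + 25061 = (1/((-2 - 185 + 900) + 20935) - 25121) + 25061 = (1/(713 + 20935) - 25121) + 25061 = (1/21648 - 25121) + 25061 = -543819407/21648 + 25061 = -1298879/21648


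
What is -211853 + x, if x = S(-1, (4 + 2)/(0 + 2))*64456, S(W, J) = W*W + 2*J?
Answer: 239339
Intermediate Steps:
S(W, J) = W**2 + 2*J
x = 451192 (x = ((-1)**2 + 2*((4 + 2)/(0 + 2)))*64456 = (1 + 2*(6/2))*64456 = (1 + 2*(6*(1/2)))*64456 = (1 + 2*3)*64456 = (1 + 6)*64456 = 7*64456 = 451192)
-211853 + x = -211853 + 451192 = 239339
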